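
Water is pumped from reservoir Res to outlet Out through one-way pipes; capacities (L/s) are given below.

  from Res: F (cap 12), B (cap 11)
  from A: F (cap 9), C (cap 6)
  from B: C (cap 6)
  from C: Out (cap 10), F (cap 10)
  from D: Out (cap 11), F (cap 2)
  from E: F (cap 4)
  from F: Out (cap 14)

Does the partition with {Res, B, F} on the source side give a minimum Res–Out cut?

No — its capacity is 20, but the minimum cut has capacity 18.

Given cut capacity: 6 + 14 = 20.
Augment Res→F→Out: bottleneck 12, flow now 12.
Augment Res→B→C→Out: bottleneck 6, flow now 18.
No augmenting path remains; maximum flow = 18.
In the residual graph, reachable from Res: {Res, B}.
Min-cut edges: Res→F (12), B→C (6); capacity 12 + 6 = 18.
Cut capacity 20 exceeds the max flow 18, so it is not minimum.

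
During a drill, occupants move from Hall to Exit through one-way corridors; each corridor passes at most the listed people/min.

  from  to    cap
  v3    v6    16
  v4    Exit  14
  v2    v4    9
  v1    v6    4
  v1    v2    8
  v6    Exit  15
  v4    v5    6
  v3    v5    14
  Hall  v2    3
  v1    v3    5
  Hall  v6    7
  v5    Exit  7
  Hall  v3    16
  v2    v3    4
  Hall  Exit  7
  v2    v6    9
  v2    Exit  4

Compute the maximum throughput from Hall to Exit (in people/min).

Augment Hall→Exit: bottleneck 7, flow now 7.
Augment Hall→v2→Exit: bottleneck 3, flow now 10.
Augment Hall→v6→Exit: bottleneck 7, flow now 17.
Augment Hall→v3→v5→Exit: bottleneck 7, flow now 24.
Augment Hall→v3→v6→Exit: bottleneck 8, flow now 32.
No augmenting path remains; maximum flow = 32.
In the residual graph, reachable from Hall: {Hall, v3, v5, v6}.
Min-cut edges: Hall→v2 (3), Hall→Exit (7), v5→Exit (7), v6→Exit (15); capacity 3 + 7 + 7 + 15 = 32.
This cut is saturated, so no flow can exceed 32.

32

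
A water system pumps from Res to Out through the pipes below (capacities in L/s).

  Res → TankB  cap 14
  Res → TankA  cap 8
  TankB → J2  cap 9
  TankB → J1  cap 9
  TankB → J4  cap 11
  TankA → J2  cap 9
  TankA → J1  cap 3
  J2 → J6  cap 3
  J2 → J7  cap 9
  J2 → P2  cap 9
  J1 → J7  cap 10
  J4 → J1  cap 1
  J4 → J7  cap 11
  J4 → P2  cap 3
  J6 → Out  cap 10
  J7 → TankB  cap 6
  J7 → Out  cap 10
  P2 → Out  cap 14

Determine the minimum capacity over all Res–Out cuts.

Augment Res→TankB→J2→J6→Out: bottleneck 3, flow now 3.
Augment Res→TankB→J2→J7→Out: bottleneck 6, flow now 9.
Augment Res→TankB→J1→J7→Out: bottleneck 4, flow now 13.
Augment Res→TankB→J4→P2→Out: bottleneck 1, flow now 14.
Augment Res→TankA→J2→P2→Out: bottleneck 8, flow now 22.
No augmenting path remains; maximum flow = 22.
By max-flow min-cut, the minimum cut capacity equals the max flow.
In the residual graph, reachable from Res: {Res}.
Min-cut edges: Res→TankB (14), Res→TankA (8); capacity 14 + 8 = 22.

22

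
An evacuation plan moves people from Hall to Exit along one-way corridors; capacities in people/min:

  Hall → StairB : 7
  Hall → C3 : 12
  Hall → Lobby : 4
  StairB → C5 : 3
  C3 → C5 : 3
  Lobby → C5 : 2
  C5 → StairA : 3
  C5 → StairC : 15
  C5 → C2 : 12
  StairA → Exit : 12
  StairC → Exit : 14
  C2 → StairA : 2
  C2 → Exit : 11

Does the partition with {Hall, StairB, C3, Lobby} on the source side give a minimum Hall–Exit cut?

Given cut capacity: 3 + 3 + 2 = 8.
Augment Hall→StairB→C5→StairA→Exit: bottleneck 3, flow now 3.
Augment Hall→C3→C5→StairC→Exit: bottleneck 3, flow now 6.
Augment Hall→Lobby→C5→StairC→Exit: bottleneck 2, flow now 8.
No augmenting path remains; maximum flow = 8.
Cut capacity 8 equals the max flow, so it is a minimum cut.

Yes — it is a minimum cut (capacity 8).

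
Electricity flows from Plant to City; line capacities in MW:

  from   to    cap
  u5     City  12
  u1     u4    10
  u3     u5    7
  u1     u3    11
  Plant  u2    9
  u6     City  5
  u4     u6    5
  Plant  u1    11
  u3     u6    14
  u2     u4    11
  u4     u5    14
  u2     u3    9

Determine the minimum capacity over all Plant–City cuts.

17

Augment Plant→u1→u3→u5→City: bottleneck 7, flow now 7.
Augment Plant→u1→u3→u6→City: bottleneck 4, flow now 11.
Augment Plant→u2→u3→u6→City: bottleneck 1, flow now 12.
Augment Plant→u2→u4→u5→City: bottleneck 5, flow now 17.
No augmenting path remains; maximum flow = 17.
By max-flow min-cut, the minimum cut capacity equals the max flow.
In the residual graph, reachable from Plant: {Plant, u1, u2, u3, u4, u5, u6}.
Min-cut edges: u5→City (12), u6→City (5); capacity 12 + 5 = 17.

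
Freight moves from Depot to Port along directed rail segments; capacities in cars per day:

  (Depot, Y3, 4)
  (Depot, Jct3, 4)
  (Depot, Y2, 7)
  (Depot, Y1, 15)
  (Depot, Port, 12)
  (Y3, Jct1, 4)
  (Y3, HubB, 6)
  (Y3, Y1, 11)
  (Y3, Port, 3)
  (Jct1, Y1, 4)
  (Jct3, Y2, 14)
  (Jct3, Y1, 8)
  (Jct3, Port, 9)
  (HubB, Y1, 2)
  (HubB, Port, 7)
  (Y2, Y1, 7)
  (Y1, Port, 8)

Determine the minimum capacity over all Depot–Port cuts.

28

Augment Depot→Port: bottleneck 12, flow now 12.
Augment Depot→Y3→Port: bottleneck 3, flow now 15.
Augment Depot→Jct3→Port: bottleneck 4, flow now 19.
Augment Depot→Y1→Port: bottleneck 8, flow now 27.
Augment Depot→Y3→HubB→Port: bottleneck 1, flow now 28.
No augmenting path remains; maximum flow = 28.
By max-flow min-cut, the minimum cut capacity equals the max flow.
In the residual graph, reachable from Depot: {Depot, Y2, Y1}.
Min-cut edges: Depot→Y3 (4), Depot→Jct3 (4), Depot→Port (12), Y1→Port (8); capacity 4 + 4 + 12 + 8 = 28.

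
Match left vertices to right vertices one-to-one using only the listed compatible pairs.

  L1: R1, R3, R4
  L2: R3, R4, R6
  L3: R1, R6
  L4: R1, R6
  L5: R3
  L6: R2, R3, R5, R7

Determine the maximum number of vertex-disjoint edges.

Unit-capacity flow: source→left, listed edges, right→sink; max matching = max flow.
Augmenting path L1→R1 (+1); matched 1.
Augmenting path L2→R3 (+1); matched 2.
Augmenting path L3→R6 (+1); matched 3.
Augmenting path L6→R2 (+1); matched 4.
Augmenting path L4→R1→L1→R4 (+1); matched 5.
No augmenting path remains; maximum matching = 5.
König certificate: {L6, R1, R3, R4, R6} is a vertex cover of size 5 (every listed pair touches it), so no matching can be larger.

5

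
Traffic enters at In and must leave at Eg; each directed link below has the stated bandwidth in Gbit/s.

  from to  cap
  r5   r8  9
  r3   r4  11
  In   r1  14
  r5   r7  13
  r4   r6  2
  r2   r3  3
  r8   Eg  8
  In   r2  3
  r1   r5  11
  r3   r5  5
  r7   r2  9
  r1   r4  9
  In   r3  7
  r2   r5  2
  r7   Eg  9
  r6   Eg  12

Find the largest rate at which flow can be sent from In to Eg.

19

Augment In→r1→r4→r6→Eg: bottleneck 2, flow now 2.
Augment In→r1→r5→r7→Eg: bottleneck 9, flow now 11.
Augment In→r1→r5→r8→Eg: bottleneck 2, flow now 13.
Augment In→r2→r5→r8→Eg: bottleneck 2, flow now 15.
Augment In→r3→r5→r8→Eg: bottleneck 4, flow now 19.
No augmenting path remains; maximum flow = 19.
In the residual graph, reachable from In: {In, r1, r2, r3, r4, r5, r7, r8}.
Min-cut edges: r4→r6 (2), r7→Eg (9), r8→Eg (8); capacity 2 + 9 + 8 = 19.
This cut is saturated, so no flow can exceed 19.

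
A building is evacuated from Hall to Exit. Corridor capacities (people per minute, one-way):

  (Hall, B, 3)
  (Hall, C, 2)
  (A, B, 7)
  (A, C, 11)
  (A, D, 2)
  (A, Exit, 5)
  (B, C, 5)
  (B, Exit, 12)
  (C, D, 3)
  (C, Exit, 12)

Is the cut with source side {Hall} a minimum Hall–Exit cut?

Yes — it is a minimum cut (capacity 5).

Given cut capacity: 3 + 2 = 5.
Augment Hall→B→Exit: bottleneck 3, flow now 3.
Augment Hall→C→Exit: bottleneck 2, flow now 5.
No augmenting path remains; maximum flow = 5.
Cut capacity 5 equals the max flow, so it is a minimum cut.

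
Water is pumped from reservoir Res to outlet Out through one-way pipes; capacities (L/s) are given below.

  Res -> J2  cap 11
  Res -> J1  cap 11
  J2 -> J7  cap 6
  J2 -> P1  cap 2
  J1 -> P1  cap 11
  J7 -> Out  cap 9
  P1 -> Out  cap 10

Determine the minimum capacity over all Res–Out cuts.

16

Augment Res→J2→J7→Out: bottleneck 6, flow now 6.
Augment Res→J2→P1→Out: bottleneck 2, flow now 8.
Augment Res→J1→P1→Out: bottleneck 8, flow now 16.
No augmenting path remains; maximum flow = 16.
By max-flow min-cut, the minimum cut capacity equals the max flow.
In the residual graph, reachable from Res: {Res, J2, J1, P1}.
Min-cut edges: J2→J7 (6), P1→Out (10); capacity 6 + 10 = 16.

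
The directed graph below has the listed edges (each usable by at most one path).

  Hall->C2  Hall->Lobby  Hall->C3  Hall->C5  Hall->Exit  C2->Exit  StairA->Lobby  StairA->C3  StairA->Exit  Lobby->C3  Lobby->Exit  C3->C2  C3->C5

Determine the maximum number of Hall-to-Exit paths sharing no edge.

Assign every edge capacity 1; by Menger, the answer equals the max flow.
Path Hall→Exit (+1); total 1.
Path Hall→C2→Exit (+1); total 2.
Path Hall→Lobby→Exit (+1); total 3.
No residual Hall→Exit path; max flow = 3.
Certifying cut of size 3: {C2→Exit, Hall→Exit, Hall→Lobby}.

3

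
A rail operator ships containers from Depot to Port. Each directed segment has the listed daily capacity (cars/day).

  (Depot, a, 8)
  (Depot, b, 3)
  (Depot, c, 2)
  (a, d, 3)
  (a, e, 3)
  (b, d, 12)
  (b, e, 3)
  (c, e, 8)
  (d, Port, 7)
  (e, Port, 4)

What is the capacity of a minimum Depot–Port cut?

Augment Depot→a→d→Port: bottleneck 3, flow now 3.
Augment Depot→a→e→Port: bottleneck 3, flow now 6.
Augment Depot→b→d→Port: bottleneck 3, flow now 9.
Augment Depot→c→e→Port: bottleneck 1, flow now 10.
No augmenting path remains; maximum flow = 10.
By max-flow min-cut, the minimum cut capacity equals the max flow.
In the residual graph, reachable from Depot: {Depot, a, c, e}.
Min-cut edges: Depot→b (3), a→d (3), e→Port (4); capacity 3 + 3 + 4 = 10.

10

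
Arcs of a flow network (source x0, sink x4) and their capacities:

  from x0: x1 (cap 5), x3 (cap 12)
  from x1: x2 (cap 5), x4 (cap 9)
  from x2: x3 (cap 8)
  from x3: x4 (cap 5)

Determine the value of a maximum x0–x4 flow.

10

Augment x0→x1→x4: bottleneck 5, flow now 5.
Augment x0→x3→x4: bottleneck 5, flow now 10.
No augmenting path remains; maximum flow = 10.
In the residual graph, reachable from x0: {x0, x3}.
Min-cut edges: x0→x1 (5), x3→x4 (5); capacity 5 + 5 = 10.
This cut is saturated, so no flow can exceed 10.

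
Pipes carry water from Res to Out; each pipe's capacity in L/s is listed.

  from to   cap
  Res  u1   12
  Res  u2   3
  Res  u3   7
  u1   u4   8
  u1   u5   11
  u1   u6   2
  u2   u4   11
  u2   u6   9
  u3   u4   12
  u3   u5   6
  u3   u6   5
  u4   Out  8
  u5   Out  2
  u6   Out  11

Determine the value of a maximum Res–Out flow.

Augment Res→u1→u4→Out: bottleneck 8, flow now 8.
Augment Res→u1→u5→Out: bottleneck 2, flow now 10.
Augment Res→u1→u6→Out: bottleneck 2, flow now 12.
Augment Res→u2→u6→Out: bottleneck 3, flow now 15.
Augment Res→u3→u6→Out: bottleneck 5, flow now 20.
No augmenting path remains; maximum flow = 20.
In the residual graph, reachable from Res: {Res, u1, u3, u4, u5}.
Min-cut edges: Res→u2 (3), u1→u6 (2), u3→u6 (5), u4→Out (8), u5→Out (2); capacity 3 + 2 + 5 + 8 + 2 = 20.
This cut is saturated, so no flow can exceed 20.

20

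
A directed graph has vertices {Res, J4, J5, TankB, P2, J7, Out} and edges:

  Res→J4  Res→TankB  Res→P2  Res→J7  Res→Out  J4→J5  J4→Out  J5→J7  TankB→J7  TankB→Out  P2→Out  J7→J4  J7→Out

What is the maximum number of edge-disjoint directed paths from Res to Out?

5

Assign every edge capacity 1; by Menger, the answer equals the max flow.
Path Res→Out (+1); total 1.
Path Res→J4→Out (+1); total 2.
Path Res→TankB→Out (+1); total 3.
Path Res→P2→Out (+1); total 4.
Path Res→J7→Out (+1); total 5.
No residual Res→Out path; max flow = 5.
Certifying cut of size 5: {Res→J4, Res→J7, Res→Out, Res→P2, Res→TankB}.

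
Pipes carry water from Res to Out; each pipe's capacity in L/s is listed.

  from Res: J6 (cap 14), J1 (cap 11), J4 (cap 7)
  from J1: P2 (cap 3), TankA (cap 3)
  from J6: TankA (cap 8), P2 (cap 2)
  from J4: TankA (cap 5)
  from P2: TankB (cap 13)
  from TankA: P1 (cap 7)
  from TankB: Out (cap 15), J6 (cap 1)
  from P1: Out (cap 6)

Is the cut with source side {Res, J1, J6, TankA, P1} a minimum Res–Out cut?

No — its capacity is 18, but the minimum cut has capacity 11.

Given cut capacity: 7 + 3 + 2 + 6 = 18.
Augment Res→J1→P2→TankB→Out: bottleneck 3, flow now 3.
Augment Res→J1→TankA→P1→Out: bottleneck 3, flow now 6.
Augment Res→J6→P2→TankB→Out: bottleneck 2, flow now 8.
Augment Res→J6→TankA→P1→Out: bottleneck 3, flow now 11.
No augmenting path remains; maximum flow = 11.
In the residual graph, reachable from Res: {Res, J1, J6, J4, TankA, P1}.
Min-cut edges: J1→P2 (3), J6→P2 (2), P1→Out (6); capacity 3 + 2 + 6 = 11.
Cut capacity 18 exceeds the max flow 11, so it is not minimum.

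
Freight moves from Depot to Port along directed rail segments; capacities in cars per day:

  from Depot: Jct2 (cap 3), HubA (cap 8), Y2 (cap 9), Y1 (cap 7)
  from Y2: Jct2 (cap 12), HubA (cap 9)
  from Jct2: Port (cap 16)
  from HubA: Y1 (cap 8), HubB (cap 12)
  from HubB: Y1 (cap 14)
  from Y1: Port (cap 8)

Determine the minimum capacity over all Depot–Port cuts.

Augment Depot→Jct2→Port: bottleneck 3, flow now 3.
Augment Depot→Y1→Port: bottleneck 7, flow now 10.
Augment Depot→Y2→Jct2→Port: bottleneck 9, flow now 19.
Augment Depot→HubA→Y1→Port: bottleneck 1, flow now 20.
No augmenting path remains; maximum flow = 20.
By max-flow min-cut, the minimum cut capacity equals the max flow.
In the residual graph, reachable from Depot: {Depot, HubA, HubB, Y1}.
Min-cut edges: Depot→Y2 (9), Depot→Jct2 (3), Y1→Port (8); capacity 9 + 3 + 8 = 20.

20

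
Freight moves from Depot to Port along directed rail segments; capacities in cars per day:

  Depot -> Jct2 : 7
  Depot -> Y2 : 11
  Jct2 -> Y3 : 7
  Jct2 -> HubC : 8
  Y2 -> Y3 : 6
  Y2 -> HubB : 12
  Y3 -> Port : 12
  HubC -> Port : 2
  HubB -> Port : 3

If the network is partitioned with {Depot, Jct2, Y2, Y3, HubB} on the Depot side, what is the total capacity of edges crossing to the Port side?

23

Edges leaving {Depot, Jct2, Y2, Y3, HubB}: Jct2→HubC (8), Y3→Port (12), HubB→Port (3).
Cut capacity = 8 + 12 + 3 = 23.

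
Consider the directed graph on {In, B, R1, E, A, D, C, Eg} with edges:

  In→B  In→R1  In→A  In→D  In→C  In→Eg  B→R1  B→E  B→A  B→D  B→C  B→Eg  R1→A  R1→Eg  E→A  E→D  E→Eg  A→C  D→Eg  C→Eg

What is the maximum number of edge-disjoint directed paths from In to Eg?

5

Assign every edge capacity 1; by Menger, the answer equals the max flow.
Path In→Eg (+1); total 1.
Path In→B→Eg (+1); total 2.
Path In→R1→Eg (+1); total 3.
Path In→D→Eg (+1); total 4.
Path In→C→Eg (+1); total 5.
No residual In→Eg path; max flow = 5.
Certifying cut of size 5: {C→Eg, In→B, In→D, In→Eg, In→R1}.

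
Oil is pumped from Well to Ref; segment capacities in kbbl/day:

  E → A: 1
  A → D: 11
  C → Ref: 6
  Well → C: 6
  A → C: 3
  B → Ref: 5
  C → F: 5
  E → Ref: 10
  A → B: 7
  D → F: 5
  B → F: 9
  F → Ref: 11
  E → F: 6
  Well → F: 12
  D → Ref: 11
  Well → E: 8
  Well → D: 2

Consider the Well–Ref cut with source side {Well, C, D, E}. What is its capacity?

56

Edges leaving {Well, C, D, E}: Well→F (12), C→F (5), C→Ref (6), D→F (5), D→Ref (11), E→A (1), E→F (6), E→Ref (10).
Cut capacity = 12 + 5 + 6 + 5 + 11 + 1 + 6 + 10 = 56.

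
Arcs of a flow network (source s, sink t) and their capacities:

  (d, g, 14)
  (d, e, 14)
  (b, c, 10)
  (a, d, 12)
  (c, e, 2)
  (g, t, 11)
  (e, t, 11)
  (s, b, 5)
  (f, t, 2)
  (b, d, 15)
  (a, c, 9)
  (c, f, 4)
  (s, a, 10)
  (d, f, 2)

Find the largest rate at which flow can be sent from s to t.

Augment s→a→c→e→t: bottleneck 2, flow now 2.
Augment s→a→c→f→t: bottleneck 2, flow now 4.
Augment s→a→d→e→t: bottleneck 6, flow now 10.
Augment s→b→d→e→t: bottleneck 3, flow now 13.
Augment s→b→d→g→t: bottleneck 2, flow now 15.
No augmenting path remains; maximum flow = 15.
In the residual graph, reachable from s: {s}.
Min-cut edges: s→a (10), s→b (5); capacity 10 + 5 = 15.
This cut is saturated, so no flow can exceed 15.

15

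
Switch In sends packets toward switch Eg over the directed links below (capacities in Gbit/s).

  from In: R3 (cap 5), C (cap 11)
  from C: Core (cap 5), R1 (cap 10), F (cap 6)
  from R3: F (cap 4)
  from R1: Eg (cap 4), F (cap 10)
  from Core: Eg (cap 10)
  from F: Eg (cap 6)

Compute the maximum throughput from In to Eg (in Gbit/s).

15

Augment In→C→R1→Eg: bottleneck 4, flow now 4.
Augment In→C→Core→Eg: bottleneck 5, flow now 9.
Augment In→C→F→Eg: bottleneck 2, flow now 11.
Augment In→R3→F→Eg: bottleneck 4, flow now 15.
No augmenting path remains; maximum flow = 15.
In the residual graph, reachable from In: {In, R3}.
Min-cut edges: In→C (11), R3→F (4); capacity 11 + 4 = 15.
This cut is saturated, so no flow can exceed 15.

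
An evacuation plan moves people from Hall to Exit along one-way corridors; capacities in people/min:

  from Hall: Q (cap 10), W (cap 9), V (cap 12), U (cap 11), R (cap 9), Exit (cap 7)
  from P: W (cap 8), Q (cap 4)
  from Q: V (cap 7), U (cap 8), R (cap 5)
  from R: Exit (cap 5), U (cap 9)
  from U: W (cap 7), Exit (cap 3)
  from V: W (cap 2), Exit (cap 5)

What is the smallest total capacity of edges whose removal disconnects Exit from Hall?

Augment Hall→Exit: bottleneck 7, flow now 7.
Augment Hall→R→Exit: bottleneck 5, flow now 12.
Augment Hall→U→Exit: bottleneck 3, flow now 15.
Augment Hall→V→Exit: bottleneck 5, flow now 20.
No augmenting path remains; maximum flow = 20.
By max-flow min-cut, the minimum cut capacity equals the max flow.
In the residual graph, reachable from Hall: {Hall, Q, R, U, V, W}.
Min-cut edges: Hall→Exit (7), R→Exit (5), U→Exit (3), V→Exit (5); capacity 7 + 5 + 3 + 5 = 20.

20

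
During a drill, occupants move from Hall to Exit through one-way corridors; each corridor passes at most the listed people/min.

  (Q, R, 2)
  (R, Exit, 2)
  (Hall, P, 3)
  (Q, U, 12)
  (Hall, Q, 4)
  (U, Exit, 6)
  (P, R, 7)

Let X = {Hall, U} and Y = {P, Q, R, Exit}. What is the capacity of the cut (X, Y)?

13

Edges leaving {Hall, U}: Hall→P (3), Hall→Q (4), U→Exit (6).
Cut capacity = 3 + 4 + 6 = 13.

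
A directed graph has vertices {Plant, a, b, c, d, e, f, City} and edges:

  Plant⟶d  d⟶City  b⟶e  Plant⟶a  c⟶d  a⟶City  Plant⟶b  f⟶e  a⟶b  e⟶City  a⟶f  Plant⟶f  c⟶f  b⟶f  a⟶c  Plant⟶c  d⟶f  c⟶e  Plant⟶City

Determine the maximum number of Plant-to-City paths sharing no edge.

4

Assign every edge capacity 1; by Menger, the answer equals the max flow.
Path Plant→City (+1); total 1.
Path Plant→a→City (+1); total 2.
Path Plant→d→City (+1); total 3.
Path Plant→b→e→City (+1); total 4.
No residual Plant→City path; max flow = 4.
Certifying cut of size 4: {Plant→City, Plant→a, d→City, e→City}.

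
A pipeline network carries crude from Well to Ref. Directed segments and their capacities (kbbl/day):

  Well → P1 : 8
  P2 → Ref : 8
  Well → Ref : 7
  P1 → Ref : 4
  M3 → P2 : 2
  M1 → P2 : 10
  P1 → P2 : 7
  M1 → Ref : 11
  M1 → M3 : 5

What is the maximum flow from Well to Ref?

15

Augment Well→Ref: bottleneck 7, flow now 7.
Augment Well→P1→Ref: bottleneck 4, flow now 11.
Augment Well→P1→P2→Ref: bottleneck 4, flow now 15.
No augmenting path remains; maximum flow = 15.
In the residual graph, reachable from Well: {Well}.
Min-cut edges: Well→P1 (8), Well→Ref (7); capacity 8 + 7 = 15.
This cut is saturated, so no flow can exceed 15.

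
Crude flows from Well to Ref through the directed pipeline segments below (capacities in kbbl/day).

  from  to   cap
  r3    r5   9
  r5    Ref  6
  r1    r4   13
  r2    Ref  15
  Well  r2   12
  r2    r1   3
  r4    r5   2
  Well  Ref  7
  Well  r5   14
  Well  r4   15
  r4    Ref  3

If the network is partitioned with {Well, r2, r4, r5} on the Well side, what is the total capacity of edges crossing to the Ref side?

Edges leaving {Well, r2, r4, r5}: Well→Ref (7), r2→r1 (3), r2→Ref (15), r4→Ref (3), r5→Ref (6).
Cut capacity = 7 + 3 + 15 + 3 + 6 = 34.

34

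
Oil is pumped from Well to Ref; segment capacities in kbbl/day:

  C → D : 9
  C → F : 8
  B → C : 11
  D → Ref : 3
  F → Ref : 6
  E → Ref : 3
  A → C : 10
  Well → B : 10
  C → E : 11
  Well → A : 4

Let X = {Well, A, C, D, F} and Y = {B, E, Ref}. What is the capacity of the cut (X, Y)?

Edges leaving {Well, A, C, D, F}: Well→B (10), C→E (11), D→Ref (3), F→Ref (6).
Cut capacity = 10 + 11 + 3 + 6 = 30.

30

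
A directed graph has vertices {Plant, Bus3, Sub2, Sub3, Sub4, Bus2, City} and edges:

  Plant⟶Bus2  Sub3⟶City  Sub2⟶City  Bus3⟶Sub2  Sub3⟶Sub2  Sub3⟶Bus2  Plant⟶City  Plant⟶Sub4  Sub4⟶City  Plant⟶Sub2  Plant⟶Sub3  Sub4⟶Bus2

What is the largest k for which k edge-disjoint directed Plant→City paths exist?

Assign every edge capacity 1; by Menger, the answer equals the max flow.
Path Plant→City (+1); total 1.
Path Plant→Sub2→City (+1); total 2.
Path Plant→Sub3→City (+1); total 3.
Path Plant→Sub4→City (+1); total 4.
No residual Plant→City path; max flow = 4.
Certifying cut of size 4: {Plant→City, Plant→Sub2, Plant→Sub3, Plant→Sub4}.

4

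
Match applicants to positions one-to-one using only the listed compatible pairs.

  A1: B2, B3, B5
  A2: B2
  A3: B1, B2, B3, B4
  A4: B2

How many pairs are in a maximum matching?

Unit-capacity flow: source→left, listed edges, right→sink; max matching = max flow.
Augmenting path A1→B2 (+1); matched 1.
Augmenting path A3→B1 (+1); matched 2.
Augmenting path A2→B2→A1→B3 (+1); matched 3.
No augmenting path remains; maximum matching = 3.
König certificate: {A1, A3, B2} is a vertex cover of size 3 (every listed pair touches it), so no matching can be larger.

3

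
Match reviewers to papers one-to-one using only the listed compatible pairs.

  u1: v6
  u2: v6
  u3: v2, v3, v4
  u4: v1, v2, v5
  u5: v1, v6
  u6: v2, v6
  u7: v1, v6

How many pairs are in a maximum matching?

5

Unit-capacity flow: source→left, listed edges, right→sink; max matching = max flow.
Augmenting path u1→v6 (+1); matched 1.
Augmenting path u3→v2 (+1); matched 2.
Augmenting path u4→v1 (+1); matched 3.
Augmenting path u5→v1→u4→v5 (+1); matched 4.
Augmenting path u6→v2→u3→v3 (+1); matched 5.
No augmenting path remains; maximum matching = 5.
König certificate: {u3, u4, u6, v1, v6} is a vertex cover of size 5 (every listed pair touches it), so no matching can be larger.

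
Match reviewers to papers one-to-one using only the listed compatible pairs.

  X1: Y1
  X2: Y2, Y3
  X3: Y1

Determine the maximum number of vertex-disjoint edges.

2

Unit-capacity flow: source→left, listed edges, right→sink; max matching = max flow.
Augmenting path X1→Y1 (+1); matched 1.
Augmenting path X2→Y2 (+1); matched 2.
No augmenting path remains; maximum matching = 2.
König certificate: {X2, Y1} is a vertex cover of size 2 (every listed pair touches it), so no matching can be larger.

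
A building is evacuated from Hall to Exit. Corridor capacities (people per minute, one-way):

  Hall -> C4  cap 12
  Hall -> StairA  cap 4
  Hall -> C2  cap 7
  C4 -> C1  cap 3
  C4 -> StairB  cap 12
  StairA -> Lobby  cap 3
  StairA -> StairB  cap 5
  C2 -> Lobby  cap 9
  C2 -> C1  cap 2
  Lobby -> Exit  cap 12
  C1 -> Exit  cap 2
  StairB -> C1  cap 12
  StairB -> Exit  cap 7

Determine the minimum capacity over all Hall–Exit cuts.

19

Augment Hall→C4→C1→Exit: bottleneck 2, flow now 2.
Augment Hall→C4→StairB→Exit: bottleneck 7, flow now 9.
Augment Hall→StairA→Lobby→Exit: bottleneck 3, flow now 12.
Augment Hall→C2→Lobby→Exit: bottleneck 7, flow now 19.
No augmenting path remains; maximum flow = 19.
By max-flow min-cut, the minimum cut capacity equals the max flow.
In the residual graph, reachable from Hall: {Hall, C4, StairA, C1, StairB}.
Min-cut edges: Hall→C2 (7), StairA→Lobby (3), C1→Exit (2), StairB→Exit (7); capacity 7 + 3 + 2 + 7 = 19.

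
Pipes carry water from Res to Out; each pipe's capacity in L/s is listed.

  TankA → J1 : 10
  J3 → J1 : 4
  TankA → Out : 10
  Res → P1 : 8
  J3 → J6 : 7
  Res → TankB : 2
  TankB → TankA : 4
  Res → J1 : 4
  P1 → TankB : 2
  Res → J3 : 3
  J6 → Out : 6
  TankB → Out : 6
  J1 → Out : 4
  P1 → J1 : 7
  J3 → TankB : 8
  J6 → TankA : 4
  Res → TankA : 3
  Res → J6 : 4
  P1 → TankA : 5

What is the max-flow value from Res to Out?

23

Augment Res→TankB→Out: bottleneck 2, flow now 2.
Augment Res→J6→Out: bottleneck 4, flow now 6.
Augment Res→TankA→Out: bottleneck 3, flow now 9.
Augment Res→J1→Out: bottleneck 4, flow now 13.
Augment Res→P1→TankB→Out: bottleneck 2, flow now 15.
Augment Res→P1→TankA→Out: bottleneck 5, flow now 20.
Augment Res→J3→TankB→Out: bottleneck 2, flow now 22.
Augment Res→J3→J6→Out: bottleneck 1, flow now 23.
No augmenting path remains; maximum flow = 23.
In the residual graph, reachable from Res: {Res, P1, J1}.
Min-cut edges: Res→J3 (3), Res→TankB (2), Res→J6 (4), Res→TankA (3), P1→TankB (2), P1→TankA (5), J1→Out (4); capacity 3 + 2 + 4 + 3 + 2 + 5 + 4 = 23.
This cut is saturated, so no flow can exceed 23.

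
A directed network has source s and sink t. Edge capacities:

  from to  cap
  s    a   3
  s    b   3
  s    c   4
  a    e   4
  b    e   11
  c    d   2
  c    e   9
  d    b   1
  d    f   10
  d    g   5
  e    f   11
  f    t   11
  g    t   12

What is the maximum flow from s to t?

Augment s→a→e→f→t: bottleneck 3, flow now 3.
Augment s→b→e→f→t: bottleneck 3, flow now 6.
Augment s→c→d→f→t: bottleneck 2, flow now 8.
Augment s→c→e→f→t: bottleneck 2, flow now 10.
No augmenting path remains; maximum flow = 10.
In the residual graph, reachable from s: {s}.
Min-cut edges: s→a (3), s→b (3), s→c (4); capacity 3 + 3 + 4 = 10.
This cut is saturated, so no flow can exceed 10.

10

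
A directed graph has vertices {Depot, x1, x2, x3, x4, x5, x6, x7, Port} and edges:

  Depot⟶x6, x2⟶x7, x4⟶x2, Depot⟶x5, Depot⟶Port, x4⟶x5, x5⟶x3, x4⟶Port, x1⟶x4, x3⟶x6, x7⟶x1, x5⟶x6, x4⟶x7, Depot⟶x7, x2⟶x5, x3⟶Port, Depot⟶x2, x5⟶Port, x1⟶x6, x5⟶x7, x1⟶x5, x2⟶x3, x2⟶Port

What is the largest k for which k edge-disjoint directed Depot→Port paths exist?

Assign every edge capacity 1; by Menger, the answer equals the max flow.
Path Depot→Port (+1); total 1.
Path Depot→x2→Port (+1); total 2.
Path Depot→x5→Port (+1); total 3.
Path Depot→x7→x1→x4→Port (+1); total 4.
No residual Depot→Port path; max flow = 4.
Certifying cut of size 4: {Depot→Port, Depot→x2, Depot→x5, Depot→x7}.

4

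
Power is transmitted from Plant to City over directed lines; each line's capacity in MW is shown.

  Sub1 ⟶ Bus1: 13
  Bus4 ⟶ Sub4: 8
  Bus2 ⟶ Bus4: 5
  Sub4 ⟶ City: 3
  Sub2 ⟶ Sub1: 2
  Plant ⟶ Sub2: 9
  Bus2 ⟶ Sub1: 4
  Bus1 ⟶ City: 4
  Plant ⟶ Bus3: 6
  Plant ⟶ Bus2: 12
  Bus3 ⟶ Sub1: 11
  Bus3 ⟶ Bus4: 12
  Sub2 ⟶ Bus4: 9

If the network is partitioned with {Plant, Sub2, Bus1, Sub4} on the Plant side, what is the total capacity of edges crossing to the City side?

36

Edges leaving {Plant, Sub2, Bus1, Sub4}: Plant→Bus2 (12), Plant→Bus3 (6), Sub2→Sub1 (2), Sub2→Bus4 (9), Bus1→City (4), Sub4→City (3).
Cut capacity = 12 + 6 + 2 + 9 + 4 + 3 = 36.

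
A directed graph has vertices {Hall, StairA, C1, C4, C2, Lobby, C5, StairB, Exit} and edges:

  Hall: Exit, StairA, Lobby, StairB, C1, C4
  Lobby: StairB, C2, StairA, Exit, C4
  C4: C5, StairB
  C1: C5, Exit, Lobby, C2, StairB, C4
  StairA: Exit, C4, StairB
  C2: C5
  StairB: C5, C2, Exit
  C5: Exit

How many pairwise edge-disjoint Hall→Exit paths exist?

6

Assign every edge capacity 1; by Menger, the answer equals the max flow.
Path Hall→Exit (+1); total 1.
Path Hall→StairA→Exit (+1); total 2.
Path Hall→C1→Exit (+1); total 3.
Path Hall→Lobby→Exit (+1); total 4.
Path Hall→StairB→Exit (+1); total 5.
Path Hall→C4→C5→Exit (+1); total 6.
No residual Hall→Exit path; max flow = 6.
Certifying cut of size 6: {Hall→C1, Hall→C4, Hall→Exit, Hall→Lobby, Hall→StairA, Hall→StairB}.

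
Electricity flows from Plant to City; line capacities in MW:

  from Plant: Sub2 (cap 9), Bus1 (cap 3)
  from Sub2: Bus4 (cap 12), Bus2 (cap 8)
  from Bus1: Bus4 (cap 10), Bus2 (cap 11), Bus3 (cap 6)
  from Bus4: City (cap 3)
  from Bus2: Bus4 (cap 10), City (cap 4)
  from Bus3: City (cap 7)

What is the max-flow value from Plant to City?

10

Augment Plant→Sub2→Bus4→City: bottleneck 3, flow now 3.
Augment Plant→Sub2→Bus2→City: bottleneck 4, flow now 7.
Augment Plant→Bus1→Bus3→City: bottleneck 3, flow now 10.
No augmenting path remains; maximum flow = 10.
In the residual graph, reachable from Plant: {Plant, Sub2, Bus4, Bus2}.
Min-cut edges: Plant→Bus1 (3), Bus4→City (3), Bus2→City (4); capacity 3 + 3 + 4 = 10.
This cut is saturated, so no flow can exceed 10.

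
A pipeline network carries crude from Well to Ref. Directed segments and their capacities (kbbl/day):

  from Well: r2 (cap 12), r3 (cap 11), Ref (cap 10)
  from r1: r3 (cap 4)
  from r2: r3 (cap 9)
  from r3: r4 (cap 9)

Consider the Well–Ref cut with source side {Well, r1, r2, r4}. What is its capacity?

34

Edges leaving {Well, r1, r2, r4}: Well→r3 (11), Well→Ref (10), r1→r3 (4), r2→r3 (9).
Cut capacity = 11 + 10 + 4 + 9 = 34.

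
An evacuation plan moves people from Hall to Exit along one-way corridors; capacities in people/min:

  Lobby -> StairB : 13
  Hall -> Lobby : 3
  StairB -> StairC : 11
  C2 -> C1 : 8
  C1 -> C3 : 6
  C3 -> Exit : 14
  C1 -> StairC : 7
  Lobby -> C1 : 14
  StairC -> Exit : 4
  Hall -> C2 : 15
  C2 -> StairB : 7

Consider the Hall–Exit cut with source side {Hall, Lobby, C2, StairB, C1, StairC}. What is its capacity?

Edges leaving {Hall, Lobby, C2, StairB, C1, StairC}: C1→C3 (6), StairC→Exit (4).
Cut capacity = 6 + 4 = 10.

10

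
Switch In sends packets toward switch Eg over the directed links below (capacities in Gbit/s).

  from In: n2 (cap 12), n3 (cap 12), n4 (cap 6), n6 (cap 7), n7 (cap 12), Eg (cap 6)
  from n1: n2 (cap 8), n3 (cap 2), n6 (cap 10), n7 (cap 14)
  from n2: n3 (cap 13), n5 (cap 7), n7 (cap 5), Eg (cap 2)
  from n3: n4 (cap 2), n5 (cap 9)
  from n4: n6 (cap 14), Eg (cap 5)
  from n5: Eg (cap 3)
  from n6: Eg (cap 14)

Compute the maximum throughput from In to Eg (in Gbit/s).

26

Augment In→Eg: bottleneck 6, flow now 6.
Augment In→n2→Eg: bottleneck 2, flow now 8.
Augment In→n4→Eg: bottleneck 5, flow now 13.
Augment In→n6→Eg: bottleneck 7, flow now 20.
Augment In→n2→n5→Eg: bottleneck 3, flow now 23.
Augment In→n4→n6→Eg: bottleneck 1, flow now 24.
Augment In→n3→n4→n6→Eg: bottleneck 2, flow now 26.
No augmenting path remains; maximum flow = 26.
In the residual graph, reachable from In: {In, n2, n3, n5, n7}.
Min-cut edges: In→n4 (6), In→n6 (7), In→Eg (6), n2→Eg (2), n3→n4 (2), n5→Eg (3); capacity 6 + 7 + 6 + 2 + 2 + 3 = 26.
This cut is saturated, so no flow can exceed 26.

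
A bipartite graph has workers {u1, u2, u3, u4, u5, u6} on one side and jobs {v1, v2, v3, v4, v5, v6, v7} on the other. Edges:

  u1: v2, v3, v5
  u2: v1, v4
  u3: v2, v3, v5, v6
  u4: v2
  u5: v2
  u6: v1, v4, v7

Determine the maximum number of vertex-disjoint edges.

Unit-capacity flow: source→left, listed edges, right→sink; max matching = max flow.
Augmenting path u1→v2 (+1); matched 1.
Augmenting path u2→v1 (+1); matched 2.
Augmenting path u3→v3 (+1); matched 3.
Augmenting path u6→v4 (+1); matched 4.
Augmenting path u4→v2→u1→v5 (+1); matched 5.
No augmenting path remains; maximum matching = 5.
König certificate: {u1, u2, u3, u6, v2} is a vertex cover of size 5 (every listed pair touches it), so no matching can be larger.

5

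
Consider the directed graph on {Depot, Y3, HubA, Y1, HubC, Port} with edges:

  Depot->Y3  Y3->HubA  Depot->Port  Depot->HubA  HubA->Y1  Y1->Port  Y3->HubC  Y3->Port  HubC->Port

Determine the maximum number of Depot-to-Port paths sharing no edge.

3

Assign every edge capacity 1; by Menger, the answer equals the max flow.
Path Depot→Port (+1); total 1.
Path Depot→Y3→Port (+1); total 2.
Path Depot→HubA→Y1→Port (+1); total 3.
No residual Depot→Port path; max flow = 3.
Certifying cut of size 3: {Depot→HubA, Depot→Port, Depot→Y3}.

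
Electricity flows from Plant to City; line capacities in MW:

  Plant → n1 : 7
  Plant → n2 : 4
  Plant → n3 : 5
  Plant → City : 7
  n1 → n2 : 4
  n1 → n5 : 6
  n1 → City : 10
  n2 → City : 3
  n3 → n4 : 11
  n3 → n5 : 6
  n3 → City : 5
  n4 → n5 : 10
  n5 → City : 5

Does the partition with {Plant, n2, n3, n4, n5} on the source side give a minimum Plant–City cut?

Given cut capacity: 7 + 7 + 3 + 5 + 5 = 27.
Augment Plant→City: bottleneck 7, flow now 7.
Augment Plant→n1→City: bottleneck 7, flow now 14.
Augment Plant→n2→City: bottleneck 3, flow now 17.
Augment Plant→n3→City: bottleneck 5, flow now 22.
No augmenting path remains; maximum flow = 22.
In the residual graph, reachable from Plant: {Plant, n2}.
Min-cut edges: Plant→n1 (7), Plant→n3 (5), Plant→City (7), n2→City (3); capacity 7 + 5 + 7 + 3 = 22.
Cut capacity 27 exceeds the max flow 22, so it is not minimum.

No — its capacity is 27, but the minimum cut has capacity 22.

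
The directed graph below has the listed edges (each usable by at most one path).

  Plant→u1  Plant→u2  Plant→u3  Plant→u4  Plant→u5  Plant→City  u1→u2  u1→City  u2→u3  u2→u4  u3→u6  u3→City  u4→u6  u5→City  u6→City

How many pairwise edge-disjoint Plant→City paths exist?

Assign every edge capacity 1; by Menger, the answer equals the max flow.
Path Plant→City (+1); total 1.
Path Plant→u1→City (+1); total 2.
Path Plant→u3→City (+1); total 3.
Path Plant→u5→City (+1); total 4.
Path Plant→u4→u6→City (+1); total 5.
No residual Plant→City path; max flow = 5.
Certifying cut of size 5: {Plant→City, Plant→u1, Plant→u5, u3→City, u6→City}.

5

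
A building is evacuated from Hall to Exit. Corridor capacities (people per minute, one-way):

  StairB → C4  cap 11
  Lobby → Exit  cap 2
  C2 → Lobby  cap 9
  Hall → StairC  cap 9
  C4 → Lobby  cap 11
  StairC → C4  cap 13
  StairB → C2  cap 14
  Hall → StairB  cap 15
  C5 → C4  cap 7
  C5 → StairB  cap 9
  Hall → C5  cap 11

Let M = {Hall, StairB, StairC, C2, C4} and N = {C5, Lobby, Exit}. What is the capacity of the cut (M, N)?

Edges leaving {Hall, StairB, StairC, C2, C4}: Hall→C5 (11), C2→Lobby (9), C4→Lobby (11).
Cut capacity = 11 + 9 + 11 = 31.

31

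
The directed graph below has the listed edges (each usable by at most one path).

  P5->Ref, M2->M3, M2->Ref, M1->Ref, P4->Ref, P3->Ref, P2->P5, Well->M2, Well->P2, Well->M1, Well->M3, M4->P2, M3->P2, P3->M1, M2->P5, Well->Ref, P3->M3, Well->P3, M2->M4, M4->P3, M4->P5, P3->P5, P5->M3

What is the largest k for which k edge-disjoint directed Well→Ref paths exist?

5

Assign every edge capacity 1; by Menger, the answer equals the max flow.
Path Well→Ref (+1); total 1.
Path Well→M2→Ref (+1); total 2.
Path Well→M1→Ref (+1); total 3.
Path Well→P3→Ref (+1); total 4.
Path Well→P2→P5→Ref (+1); total 5.
No residual Well→Ref path; max flow = 5.
Certifying cut of size 5: {P2→P5, Well→M1, Well→M2, Well→P3, Well→Ref}.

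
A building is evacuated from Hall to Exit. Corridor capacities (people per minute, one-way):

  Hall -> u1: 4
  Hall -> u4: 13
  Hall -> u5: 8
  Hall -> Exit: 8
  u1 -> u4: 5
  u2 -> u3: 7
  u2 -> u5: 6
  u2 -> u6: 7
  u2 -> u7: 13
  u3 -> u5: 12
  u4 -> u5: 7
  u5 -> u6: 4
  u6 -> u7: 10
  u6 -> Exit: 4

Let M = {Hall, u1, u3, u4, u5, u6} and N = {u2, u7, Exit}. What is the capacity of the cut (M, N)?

22

Edges leaving {Hall, u1, u3, u4, u5, u6}: Hall→Exit (8), u6→u7 (10), u6→Exit (4).
Cut capacity = 8 + 10 + 4 = 22.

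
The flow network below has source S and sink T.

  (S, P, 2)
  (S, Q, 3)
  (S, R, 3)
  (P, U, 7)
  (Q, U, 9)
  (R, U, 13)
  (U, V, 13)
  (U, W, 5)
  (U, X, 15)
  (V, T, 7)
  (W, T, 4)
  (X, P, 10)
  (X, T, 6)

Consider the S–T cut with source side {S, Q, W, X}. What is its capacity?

34

Edges leaving {S, Q, W, X}: S→P (2), S→R (3), Q→U (9), W→T (4), X→P (10), X→T (6).
Cut capacity = 2 + 3 + 9 + 4 + 10 + 6 = 34.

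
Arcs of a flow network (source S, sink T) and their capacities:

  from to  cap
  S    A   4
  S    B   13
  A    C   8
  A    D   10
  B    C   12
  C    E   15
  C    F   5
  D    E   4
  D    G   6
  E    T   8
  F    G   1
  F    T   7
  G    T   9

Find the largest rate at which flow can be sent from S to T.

16

Augment S→A→C→E→T: bottleneck 4, flow now 4.
Augment S→B→C→E→T: bottleneck 4, flow now 8.
Augment S→B→C→F→T: bottleneck 5, flow now 13.
Augment S→B→C→A→D→G→T: bottleneck 3, flow now 16. (uses reverse residual edge)
No augmenting path remains; maximum flow = 16.
In the residual graph, reachable from S: {S, B}.
Min-cut edges: S→A (4), B→C (12); capacity 4 + 12 = 16.
This cut is saturated, so no flow can exceed 16.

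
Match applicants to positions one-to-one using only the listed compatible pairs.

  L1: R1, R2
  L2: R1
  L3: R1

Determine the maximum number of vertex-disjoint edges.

2

Unit-capacity flow: source→left, listed edges, right→sink; max matching = max flow.
Augmenting path L1→R1 (+1); matched 1.
Augmenting path L2→R1→L1→R2 (+1); matched 2.
No augmenting path remains; maximum matching = 2.
König certificate: {L1, R1} is a vertex cover of size 2 (every listed pair touches it), so no matching can be larger.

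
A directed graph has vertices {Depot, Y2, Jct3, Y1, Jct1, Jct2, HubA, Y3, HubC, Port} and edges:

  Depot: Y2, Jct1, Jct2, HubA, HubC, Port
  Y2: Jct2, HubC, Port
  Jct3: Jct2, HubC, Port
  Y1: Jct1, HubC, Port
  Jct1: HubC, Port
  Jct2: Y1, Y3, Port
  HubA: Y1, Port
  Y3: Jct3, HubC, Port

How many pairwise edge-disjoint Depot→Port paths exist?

5

Assign every edge capacity 1; by Menger, the answer equals the max flow.
Path Depot→Port (+1); total 1.
Path Depot→Y2→Port (+1); total 2.
Path Depot→Jct1→Port (+1); total 3.
Path Depot→Jct2→Port (+1); total 4.
Path Depot→HubA→Port (+1); total 5.
No residual Depot→Port path; max flow = 5.
Certifying cut of size 5: {Depot→HubA, Depot→Jct1, Depot→Jct2, Depot→Port, Depot→Y2}.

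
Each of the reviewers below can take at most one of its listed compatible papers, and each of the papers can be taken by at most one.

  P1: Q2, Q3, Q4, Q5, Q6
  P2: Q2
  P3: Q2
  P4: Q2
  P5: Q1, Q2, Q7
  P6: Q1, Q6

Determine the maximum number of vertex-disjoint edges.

4

Unit-capacity flow: source→left, listed edges, right→sink; max matching = max flow.
Augmenting path P1→Q2 (+1); matched 1.
Augmenting path P5→Q1 (+1); matched 2.
Augmenting path P6→Q6 (+1); matched 3.
Augmenting path P2→Q2→P1→Q3 (+1); matched 4.
No augmenting path remains; maximum matching = 4.
König certificate: {P1, P5, P6, Q2} is a vertex cover of size 4 (every listed pair touches it), so no matching can be larger.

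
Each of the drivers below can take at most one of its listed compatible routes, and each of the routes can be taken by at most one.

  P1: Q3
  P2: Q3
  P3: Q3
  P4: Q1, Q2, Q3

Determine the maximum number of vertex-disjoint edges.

Unit-capacity flow: source→left, listed edges, right→sink; max matching = max flow.
Augmenting path P1→Q3 (+1); matched 1.
Augmenting path P4→Q1 (+1); matched 2.
No augmenting path remains; maximum matching = 2.
König certificate: {P4, Q3} is a vertex cover of size 2 (every listed pair touches it), so no matching can be larger.

2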